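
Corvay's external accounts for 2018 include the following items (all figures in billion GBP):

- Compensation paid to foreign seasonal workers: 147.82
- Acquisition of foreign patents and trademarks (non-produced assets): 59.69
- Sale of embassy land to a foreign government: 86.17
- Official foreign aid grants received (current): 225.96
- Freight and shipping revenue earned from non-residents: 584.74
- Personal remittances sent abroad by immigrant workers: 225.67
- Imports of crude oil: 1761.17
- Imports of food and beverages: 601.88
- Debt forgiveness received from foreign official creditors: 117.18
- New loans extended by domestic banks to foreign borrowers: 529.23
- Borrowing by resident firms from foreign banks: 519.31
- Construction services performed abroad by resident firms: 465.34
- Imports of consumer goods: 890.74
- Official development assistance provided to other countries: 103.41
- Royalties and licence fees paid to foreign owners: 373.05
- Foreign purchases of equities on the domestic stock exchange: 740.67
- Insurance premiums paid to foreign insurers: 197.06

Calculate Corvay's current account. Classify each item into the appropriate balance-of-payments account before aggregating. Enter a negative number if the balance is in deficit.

-3024.76

Goods: -1761.17 - 890.74 - 601.88 = -3253.79
Services: -197.06 - 373.05 + 465.34 + 584.74 = 479.97
Primary income: -147.82
Secondary income: -225.67 - 103.41 + 225.96 = -103.12
Current account = (-3253.79) + 479.97 + (-147.82) + (-103.12) = -3024.76
(Excluded from the current account — capital account: acquisition of foreign patents and trademarks (non-produced assets) 59.69, sale of embassy land to a foreign government 86.17, debt forgiveness received from foreign official creditors 117.18; financial account: new loans extended by domestic banks to foreign borrowers 529.23, borrowing by resident firms from foreign banks 519.31, foreign purchases of equities on the domestic stock exchange 740.67.)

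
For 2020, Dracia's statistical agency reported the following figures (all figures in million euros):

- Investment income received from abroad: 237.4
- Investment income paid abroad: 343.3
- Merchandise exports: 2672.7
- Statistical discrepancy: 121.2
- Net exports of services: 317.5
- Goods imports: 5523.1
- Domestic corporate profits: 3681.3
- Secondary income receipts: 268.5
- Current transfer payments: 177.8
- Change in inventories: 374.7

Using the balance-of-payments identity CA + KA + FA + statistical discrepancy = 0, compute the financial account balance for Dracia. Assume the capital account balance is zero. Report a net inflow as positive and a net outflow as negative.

Goods balance = 2672.7 - 5523.1 = -2850.4
Services balance = 317.5
Trade balance (goods + services) = -2850.4 + 317.5 = -2532.9
Net primary income = 237.4 - 343.3 = -105.9
Net secondary income = 268.5 - 177.8 = 90.7
Current account = -2532.9 + (-105.9) + 90.7 = -2548.1
Financial account = -(-2548.1 + 121.2) = 2426.9

2426.9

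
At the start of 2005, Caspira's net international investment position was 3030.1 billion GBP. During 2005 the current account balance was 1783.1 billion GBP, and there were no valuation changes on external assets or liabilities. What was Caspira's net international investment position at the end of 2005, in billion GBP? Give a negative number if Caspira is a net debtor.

4813.2

With no valuation effects, change in NIIP = current account = 1783.1
End-of-year NIIP = 3030.1 + 1783.1 = 4813.2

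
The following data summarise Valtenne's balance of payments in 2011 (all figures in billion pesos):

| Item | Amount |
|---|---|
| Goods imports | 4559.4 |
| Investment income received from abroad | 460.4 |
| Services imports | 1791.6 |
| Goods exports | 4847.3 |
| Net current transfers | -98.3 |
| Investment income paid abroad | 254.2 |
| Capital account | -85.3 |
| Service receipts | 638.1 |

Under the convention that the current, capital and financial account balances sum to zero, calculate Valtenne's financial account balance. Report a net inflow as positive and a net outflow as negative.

843.0

Goods balance = 4847.3 - 4559.4 = 287.9
Services balance = 638.1 - 1791.6 = -1153.5
Trade balance (goods + services) = 287.9 + (-1153.5) = -865.6
Net primary income = 460.4 - 254.2 = 206.2
Net secondary income = -98.3
Current account = -865.6 + 206.2 + (-98.3) = -757.7
Financial account = -(-757.7 + (-85.3)) = 843.0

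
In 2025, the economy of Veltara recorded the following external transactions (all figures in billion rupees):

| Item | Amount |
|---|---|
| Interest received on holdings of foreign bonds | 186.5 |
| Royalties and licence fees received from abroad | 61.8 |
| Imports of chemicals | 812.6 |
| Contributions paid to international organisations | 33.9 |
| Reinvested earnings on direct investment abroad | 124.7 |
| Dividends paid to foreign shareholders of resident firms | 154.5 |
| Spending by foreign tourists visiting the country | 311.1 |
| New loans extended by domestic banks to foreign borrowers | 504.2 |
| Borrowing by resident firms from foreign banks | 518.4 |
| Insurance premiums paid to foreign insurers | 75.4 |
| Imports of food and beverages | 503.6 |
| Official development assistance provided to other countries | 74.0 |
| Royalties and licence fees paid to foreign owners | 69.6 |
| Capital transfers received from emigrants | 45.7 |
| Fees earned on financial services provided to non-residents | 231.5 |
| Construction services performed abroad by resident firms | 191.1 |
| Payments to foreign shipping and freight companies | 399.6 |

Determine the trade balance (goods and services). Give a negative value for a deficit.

-1065.3

Goods: -503.6 - 812.6 = -1316.2
Services: 311.1 - 399.6 + 231.5 + 61.8 - 75.4 - 69.6 + 191.1 = 250.9
Trade balance = -1316.2 + 250.9 = -1065.3
(Excluded from the trade balance — primary income: interest received on holdings of foreign bonds 186.5, reinvested earnings on direct investment abroad 124.7, dividends paid to foreign shareholders of resident firms 154.5; secondary income: contributions paid to international organisations 33.9, official development assistance provided to other countries 74.0; financial account: new loans extended by domestic banks to foreign borrowers 504.2, borrowing by resident firms from foreign banks 518.4; capital account: capital transfers received from emigrants 45.7.)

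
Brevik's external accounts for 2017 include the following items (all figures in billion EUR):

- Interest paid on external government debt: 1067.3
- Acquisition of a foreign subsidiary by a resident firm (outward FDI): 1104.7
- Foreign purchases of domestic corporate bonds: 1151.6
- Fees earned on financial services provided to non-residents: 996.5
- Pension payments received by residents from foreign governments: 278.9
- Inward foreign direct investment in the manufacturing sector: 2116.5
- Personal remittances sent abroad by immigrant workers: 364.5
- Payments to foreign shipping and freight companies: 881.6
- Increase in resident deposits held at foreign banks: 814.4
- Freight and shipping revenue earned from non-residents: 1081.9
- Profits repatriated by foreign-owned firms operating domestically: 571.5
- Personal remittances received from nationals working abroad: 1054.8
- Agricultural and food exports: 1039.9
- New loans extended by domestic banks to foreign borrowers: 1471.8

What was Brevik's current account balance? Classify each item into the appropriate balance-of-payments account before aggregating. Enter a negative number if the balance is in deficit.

1567.1

Goods: 1039.9
Services: 996.5 + 1081.9 - 881.6 = 1196.8
Primary income: -1067.3 - 571.5 = -1638.8
Secondary income: 1054.8 + 278.9 - 364.5 = 969.2
Current account = 1039.9 + 1196.8 + (-1638.8) + 969.2 = 1567.1
(Excluded from the current account — financial account: acquisition of a foreign subsidiary by a resident firm (outward FDI) 1104.7, foreign purchases of domestic corporate bonds 1151.6, inward foreign direct investment in the manufacturing sector 2116.5, increase in resident deposits held at foreign banks 814.4, new loans extended by domestic banks to foreign borrowers 1471.8.)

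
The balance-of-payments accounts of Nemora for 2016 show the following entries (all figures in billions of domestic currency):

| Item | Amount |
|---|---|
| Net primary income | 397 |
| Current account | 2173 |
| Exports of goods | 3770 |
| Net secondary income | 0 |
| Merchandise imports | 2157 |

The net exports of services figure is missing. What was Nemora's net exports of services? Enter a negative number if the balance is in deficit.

163

Current account = goods balance + services balance + net primary income + net secondary income
Sum of the known components = 2010
Net exports of services = CA - (known components) = 2173 - 2010 = 163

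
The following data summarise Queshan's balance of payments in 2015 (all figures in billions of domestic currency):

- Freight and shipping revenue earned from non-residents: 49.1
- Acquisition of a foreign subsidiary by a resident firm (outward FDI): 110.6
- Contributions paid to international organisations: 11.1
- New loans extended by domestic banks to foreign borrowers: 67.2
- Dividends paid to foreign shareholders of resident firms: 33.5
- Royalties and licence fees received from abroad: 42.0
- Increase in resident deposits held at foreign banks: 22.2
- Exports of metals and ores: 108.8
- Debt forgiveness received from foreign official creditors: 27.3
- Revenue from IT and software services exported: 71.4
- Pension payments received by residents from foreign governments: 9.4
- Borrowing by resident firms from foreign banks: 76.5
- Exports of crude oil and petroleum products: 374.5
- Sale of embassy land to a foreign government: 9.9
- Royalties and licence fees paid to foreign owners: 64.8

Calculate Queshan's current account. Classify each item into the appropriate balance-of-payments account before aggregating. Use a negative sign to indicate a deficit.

545.8

Goods: 108.8 + 374.5 = 483.3
Services: 49.1 + 71.4 - 64.8 + 42.0 = 97.7
Primary income: -33.5
Secondary income: -11.1 + 9.4 = -1.7
Current account = 483.3 + 97.7 + (-33.5) + (-1.7) = 545.8
(Excluded from the current account — financial account: acquisition of a foreign subsidiary by a resident firm (outward FDI) 110.6, new loans extended by domestic banks to foreign borrowers 67.2, increase in resident deposits held at foreign banks 22.2, borrowing by resident firms from foreign banks 76.5; capital account: debt forgiveness received from foreign official creditors 27.3, sale of embassy land to a foreign government 9.9.)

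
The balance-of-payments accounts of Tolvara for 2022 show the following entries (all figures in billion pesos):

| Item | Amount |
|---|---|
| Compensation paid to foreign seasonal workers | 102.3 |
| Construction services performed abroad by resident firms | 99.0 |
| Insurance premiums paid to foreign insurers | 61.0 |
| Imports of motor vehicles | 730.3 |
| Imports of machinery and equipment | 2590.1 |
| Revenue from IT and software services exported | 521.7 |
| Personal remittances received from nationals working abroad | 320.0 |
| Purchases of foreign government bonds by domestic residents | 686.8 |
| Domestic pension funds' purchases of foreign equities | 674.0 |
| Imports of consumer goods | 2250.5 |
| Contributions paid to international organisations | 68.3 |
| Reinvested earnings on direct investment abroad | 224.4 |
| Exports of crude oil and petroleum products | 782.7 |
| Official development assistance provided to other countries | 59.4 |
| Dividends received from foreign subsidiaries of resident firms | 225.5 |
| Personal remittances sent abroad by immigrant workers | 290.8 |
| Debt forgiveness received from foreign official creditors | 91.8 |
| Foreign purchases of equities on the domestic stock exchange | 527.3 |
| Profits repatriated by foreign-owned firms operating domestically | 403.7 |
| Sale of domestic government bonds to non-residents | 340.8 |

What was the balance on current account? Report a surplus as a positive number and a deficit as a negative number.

-4383.1

Goods: 782.7 - 2590.1 - 2250.5 - 730.3 = -4788.2
Services: -61.0 + 99.0 + 521.7 = 559.7
Primary income: 225.5 - 403.7 - 102.3 + 224.4 = -56.1
Secondary income: 320.0 - 290.8 - 68.3 - 59.4 = -98.5
Current account = (-4788.2) + 559.7 + (-56.1) + (-98.5) = -4383.1
(Excluded from the current account — financial account: purchases of foreign government bonds by domestic residents 686.8, domestic pension funds' purchases of foreign equities 674.0, foreign purchases of equities on the domestic stock exchange 527.3, sale of domestic government bonds to non-residents 340.8; capital account: debt forgiveness received from foreign official creditors 91.8.)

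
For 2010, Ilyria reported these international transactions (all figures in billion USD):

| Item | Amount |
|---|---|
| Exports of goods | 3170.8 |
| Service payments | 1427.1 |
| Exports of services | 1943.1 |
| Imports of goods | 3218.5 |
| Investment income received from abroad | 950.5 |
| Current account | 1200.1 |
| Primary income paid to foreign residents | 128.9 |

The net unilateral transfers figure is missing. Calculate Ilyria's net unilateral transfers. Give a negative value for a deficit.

-89.8

Current account = goods balance + services balance + net primary income + net secondary income
Sum of the known components = 1289.9
Net unilateral transfers = CA - (known components) = 1200.1 - 1289.9 = -89.8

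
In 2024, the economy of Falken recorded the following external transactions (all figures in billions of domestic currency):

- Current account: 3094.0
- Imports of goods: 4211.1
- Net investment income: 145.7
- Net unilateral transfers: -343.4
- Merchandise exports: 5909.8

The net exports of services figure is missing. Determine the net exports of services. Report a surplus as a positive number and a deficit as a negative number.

1593.0

Current account = goods balance + services balance + net primary income + net secondary income
Sum of the known components = 1501.0
Net exports of services = CA - (known components) = 3094.0 - 1501.0 = 1593.0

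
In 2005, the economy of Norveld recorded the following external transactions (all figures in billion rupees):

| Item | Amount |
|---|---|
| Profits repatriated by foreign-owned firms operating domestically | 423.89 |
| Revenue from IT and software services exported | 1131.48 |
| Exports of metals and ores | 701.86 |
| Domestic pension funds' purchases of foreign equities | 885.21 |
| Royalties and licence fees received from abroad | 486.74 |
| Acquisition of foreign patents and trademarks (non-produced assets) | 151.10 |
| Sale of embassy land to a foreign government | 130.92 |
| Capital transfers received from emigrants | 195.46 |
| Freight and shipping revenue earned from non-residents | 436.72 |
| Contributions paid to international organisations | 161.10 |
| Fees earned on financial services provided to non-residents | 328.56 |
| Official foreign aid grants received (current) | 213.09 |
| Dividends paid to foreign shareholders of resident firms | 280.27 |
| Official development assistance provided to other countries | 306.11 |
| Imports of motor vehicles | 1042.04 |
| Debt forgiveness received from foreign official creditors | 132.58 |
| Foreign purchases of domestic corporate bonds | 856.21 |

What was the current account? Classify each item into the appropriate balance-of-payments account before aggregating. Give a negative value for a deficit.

1085.04

Goods: -1042.04 + 701.86 = -340.18
Services: 1131.48 + 328.56 + 436.72 + 486.74 = 2383.50
Primary income: -280.27 - 423.89 = -704.16
Secondary income: -161.10 + 213.09 - 306.11 = -254.12
Current account = (-340.18) + 2383.50 + (-704.16) + (-254.12) = 1085.04
(Excluded from the current account — financial account: domestic pension funds' purchases of foreign equities 885.21, foreign purchases of domestic corporate bonds 856.21; capital account: acquisition of foreign patents and trademarks (non-produced assets) 151.10, sale of embassy land to a foreign government 130.92, capital transfers received from emigrants 195.46, debt forgiveness received from foreign official creditors 132.58.)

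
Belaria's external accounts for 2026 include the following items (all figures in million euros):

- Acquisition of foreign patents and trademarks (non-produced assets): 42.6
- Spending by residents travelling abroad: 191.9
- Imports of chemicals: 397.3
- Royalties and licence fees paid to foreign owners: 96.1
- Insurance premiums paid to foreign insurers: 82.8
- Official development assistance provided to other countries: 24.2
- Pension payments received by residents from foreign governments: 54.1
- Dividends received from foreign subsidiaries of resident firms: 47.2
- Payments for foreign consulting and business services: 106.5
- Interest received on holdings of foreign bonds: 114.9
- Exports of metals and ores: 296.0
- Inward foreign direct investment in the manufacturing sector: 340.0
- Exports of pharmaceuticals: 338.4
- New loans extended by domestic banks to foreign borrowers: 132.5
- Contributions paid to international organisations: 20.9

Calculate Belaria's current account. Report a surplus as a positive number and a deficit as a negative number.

Goods: 338.4 + 296.0 - 397.3 = 237.1
Services: -96.1 - 106.5 - 191.9 - 82.8 = -477.3
Primary income: 114.9 + 47.2 = 162.1
Secondary income: -24.2 - 20.9 + 54.1 = 9.0
Current account = 237.1 + (-477.3) + 162.1 + 9.0 = -69.1
(Excluded from the current account — capital account: acquisition of foreign patents and trademarks (non-produced assets) 42.6; financial account: inward foreign direct investment in the manufacturing sector 340.0, new loans extended by domestic banks to foreign borrowers 132.5.)

-69.1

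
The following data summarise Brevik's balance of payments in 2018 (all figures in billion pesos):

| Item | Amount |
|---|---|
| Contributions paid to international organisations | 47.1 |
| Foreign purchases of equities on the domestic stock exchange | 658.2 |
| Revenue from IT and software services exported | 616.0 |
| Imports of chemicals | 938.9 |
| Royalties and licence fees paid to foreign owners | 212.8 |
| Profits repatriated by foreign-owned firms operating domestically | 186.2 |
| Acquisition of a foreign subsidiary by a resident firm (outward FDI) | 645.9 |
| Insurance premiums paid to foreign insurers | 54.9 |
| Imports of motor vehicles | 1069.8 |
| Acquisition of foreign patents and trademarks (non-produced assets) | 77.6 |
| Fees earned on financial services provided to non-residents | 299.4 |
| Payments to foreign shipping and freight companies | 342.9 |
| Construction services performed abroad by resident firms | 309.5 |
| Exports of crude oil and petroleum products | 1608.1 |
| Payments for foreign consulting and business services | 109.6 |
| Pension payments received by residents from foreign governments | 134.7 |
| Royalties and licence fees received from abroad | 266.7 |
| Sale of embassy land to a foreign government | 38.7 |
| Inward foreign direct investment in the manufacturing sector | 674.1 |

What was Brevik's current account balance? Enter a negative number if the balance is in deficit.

Goods: -938.9 - 1069.8 + 1608.1 = -400.6
Services: -54.9 + 299.4 + 616.0 + 309.5 - 212.8 - 342.9 - 109.6 + 266.7 = 771.4
Primary income: -186.2
Secondary income: 134.7 - 47.1 = 87.6
Current account = (-400.6) + 771.4 + (-186.2) + 87.6 = 272.2
(Excluded from the current account — financial account: foreign purchases of equities on the domestic stock exchange 658.2, acquisition of a foreign subsidiary by a resident firm (outward FDI) 645.9, inward foreign direct investment in the manufacturing sector 674.1; capital account: acquisition of foreign patents and trademarks (non-produced assets) 77.6, sale of embassy land to a foreign government 38.7.)

272.2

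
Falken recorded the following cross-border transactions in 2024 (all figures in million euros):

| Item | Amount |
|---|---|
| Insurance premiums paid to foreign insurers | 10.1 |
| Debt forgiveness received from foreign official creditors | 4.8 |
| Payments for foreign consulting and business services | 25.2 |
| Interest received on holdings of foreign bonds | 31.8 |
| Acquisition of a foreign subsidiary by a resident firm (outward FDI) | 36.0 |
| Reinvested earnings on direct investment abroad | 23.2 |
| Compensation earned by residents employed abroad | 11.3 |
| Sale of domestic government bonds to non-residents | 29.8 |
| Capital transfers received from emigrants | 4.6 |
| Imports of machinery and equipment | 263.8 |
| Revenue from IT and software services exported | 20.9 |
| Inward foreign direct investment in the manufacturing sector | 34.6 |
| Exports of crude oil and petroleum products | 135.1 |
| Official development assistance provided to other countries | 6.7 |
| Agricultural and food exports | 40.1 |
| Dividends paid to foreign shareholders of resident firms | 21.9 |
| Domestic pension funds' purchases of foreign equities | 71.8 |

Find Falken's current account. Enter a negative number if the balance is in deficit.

Goods: 135.1 - 263.8 + 40.1 = -88.6
Services: -25.2 - 10.1 + 20.9 = -14.4
Primary income: 11.3 + 31.8 + 23.2 - 21.9 = 44.4
Secondary income: -6.7
Current account = (-88.6) + (-14.4) + 44.4 + (-6.7) = -65.3
(Excluded from the current account — capital account: debt forgiveness received from foreign official creditors 4.8, capital transfers received from emigrants 4.6; financial account: acquisition of a foreign subsidiary by a resident firm (outward FDI) 36.0, sale of domestic government bonds to non-residents 29.8, inward foreign direct investment in the manufacturing sector 34.6, domestic pension funds' purchases of foreign equities 71.8.)

-65.3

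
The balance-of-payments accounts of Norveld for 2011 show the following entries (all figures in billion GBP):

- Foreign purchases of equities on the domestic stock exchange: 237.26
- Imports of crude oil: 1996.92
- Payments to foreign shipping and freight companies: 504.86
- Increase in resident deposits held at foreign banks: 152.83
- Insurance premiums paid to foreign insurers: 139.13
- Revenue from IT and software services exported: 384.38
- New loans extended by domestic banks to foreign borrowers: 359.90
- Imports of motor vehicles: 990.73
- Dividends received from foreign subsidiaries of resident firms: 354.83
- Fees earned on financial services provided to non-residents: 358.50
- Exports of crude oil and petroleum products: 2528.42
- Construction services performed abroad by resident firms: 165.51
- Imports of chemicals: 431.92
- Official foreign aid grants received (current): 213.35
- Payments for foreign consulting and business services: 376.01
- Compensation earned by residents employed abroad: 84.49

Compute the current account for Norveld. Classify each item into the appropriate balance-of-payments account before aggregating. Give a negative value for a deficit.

-350.09

Goods: 2528.42 - 990.73 - 431.92 - 1996.92 = -891.15
Services: 384.38 + 165.51 - 504.86 + 358.50 - 139.13 - 376.01 = -111.61
Primary income: 84.49 + 354.83 = 439.32
Secondary income: 213.35
Current account = (-891.15) + (-111.61) + 439.32 + 213.35 = -350.09
(Excluded from the current account — financial account: foreign purchases of equities on the domestic stock exchange 237.26, increase in resident deposits held at foreign banks 152.83, new loans extended by domestic banks to foreign borrowers 359.90.)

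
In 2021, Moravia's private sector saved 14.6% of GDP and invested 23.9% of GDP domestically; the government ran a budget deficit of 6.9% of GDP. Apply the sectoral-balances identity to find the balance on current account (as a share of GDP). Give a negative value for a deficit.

-16.2

By the sectoral-balances identity, CA = (S_private - I) + (T - G).
Private balance = 14.6 - 23.9 = -9.3
Government balance (T - G) = -6.9
CA = -9.3 + (-6.9) = -16.2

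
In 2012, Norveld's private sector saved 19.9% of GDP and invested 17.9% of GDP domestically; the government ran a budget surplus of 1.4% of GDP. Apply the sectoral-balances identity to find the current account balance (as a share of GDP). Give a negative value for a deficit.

By the sectoral-balances identity, CA = (S_private - I) + (T - G).
Private balance = 19.9 - 17.9 = 2.0
Government balance (T - G) = 1.4
CA = 2.0 + 1.4 = 3.4

3.4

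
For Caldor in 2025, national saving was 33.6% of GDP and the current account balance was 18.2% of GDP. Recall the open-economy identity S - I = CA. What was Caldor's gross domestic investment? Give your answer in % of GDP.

15.4

S - I = CA (net lending to the rest of the world).
I = S - CA = 33.6 - 18.2 = 15.4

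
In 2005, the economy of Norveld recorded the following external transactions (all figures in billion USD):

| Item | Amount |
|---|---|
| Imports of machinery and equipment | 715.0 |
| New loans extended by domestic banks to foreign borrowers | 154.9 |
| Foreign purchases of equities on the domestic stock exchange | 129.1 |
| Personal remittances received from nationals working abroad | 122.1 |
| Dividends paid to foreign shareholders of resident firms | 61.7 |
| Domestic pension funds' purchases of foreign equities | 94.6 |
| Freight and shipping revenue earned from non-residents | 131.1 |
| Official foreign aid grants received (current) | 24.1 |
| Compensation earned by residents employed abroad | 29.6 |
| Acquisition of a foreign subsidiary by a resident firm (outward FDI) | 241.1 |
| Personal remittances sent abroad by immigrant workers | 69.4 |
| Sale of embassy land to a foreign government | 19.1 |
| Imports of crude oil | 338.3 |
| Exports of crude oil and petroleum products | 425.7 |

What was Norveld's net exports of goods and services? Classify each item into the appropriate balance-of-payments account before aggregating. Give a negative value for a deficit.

-496.5

Goods: 425.7 - 338.3 - 715.0 = -627.6
Services: 131.1
Trade balance = -627.6 + 131.1 = -496.5
(Excluded from the trade balance — financial account: new loans extended by domestic banks to foreign borrowers 154.9, foreign purchases of equities on the domestic stock exchange 129.1, domestic pension funds' purchases of foreign equities 94.6, acquisition of a foreign subsidiary by a resident firm (outward FDI) 241.1; secondary income: personal remittances received from nationals working abroad 122.1, official foreign aid grants received (current) 24.1, personal remittances sent abroad by immigrant workers 69.4; primary income: dividends paid to foreign shareholders of resident firms 61.7, compensation earned by residents employed abroad 29.6; capital account: sale of embassy land to a foreign government 19.1.)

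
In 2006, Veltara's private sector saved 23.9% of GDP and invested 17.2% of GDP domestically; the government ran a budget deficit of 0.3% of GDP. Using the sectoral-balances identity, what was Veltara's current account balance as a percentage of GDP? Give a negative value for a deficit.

6.4

By the sectoral-balances identity, CA = (S_private - I) + (T - G).
Private balance = 23.9 - 17.2 = 6.7
Government balance (T - G) = -0.3
CA = 6.7 + (-0.3) = 6.4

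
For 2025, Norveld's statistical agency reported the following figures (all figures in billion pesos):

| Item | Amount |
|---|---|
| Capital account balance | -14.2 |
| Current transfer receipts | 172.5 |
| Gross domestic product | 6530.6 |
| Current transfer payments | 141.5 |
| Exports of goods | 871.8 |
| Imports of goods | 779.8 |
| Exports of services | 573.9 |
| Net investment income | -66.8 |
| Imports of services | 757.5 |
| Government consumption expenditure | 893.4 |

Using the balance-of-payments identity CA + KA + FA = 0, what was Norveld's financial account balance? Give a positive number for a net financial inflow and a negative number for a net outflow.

141.6

Goods balance = 871.8 - 779.8 = 92.0
Services balance = 573.9 - 757.5 = -183.6
Trade balance (goods + services) = 92.0 + (-183.6) = -91.6
Net primary income = -66.8
Net secondary income = 172.5 - 141.5 = 31.0
Current account = -91.6 + (-66.8) + 31.0 = -127.4
Financial account = -(-127.4 + (-14.2)) = 141.6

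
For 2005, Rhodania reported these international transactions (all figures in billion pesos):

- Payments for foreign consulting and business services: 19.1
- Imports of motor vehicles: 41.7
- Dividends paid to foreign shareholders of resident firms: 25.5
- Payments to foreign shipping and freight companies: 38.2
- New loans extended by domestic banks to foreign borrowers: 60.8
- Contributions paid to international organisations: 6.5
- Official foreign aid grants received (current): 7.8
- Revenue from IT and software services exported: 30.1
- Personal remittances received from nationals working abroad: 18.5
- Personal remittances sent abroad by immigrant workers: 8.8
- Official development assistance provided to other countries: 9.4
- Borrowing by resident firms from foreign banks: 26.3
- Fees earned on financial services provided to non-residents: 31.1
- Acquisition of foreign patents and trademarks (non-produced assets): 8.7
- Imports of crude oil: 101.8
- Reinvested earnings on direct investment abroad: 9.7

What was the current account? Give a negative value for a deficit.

Goods: -41.7 - 101.8 = -143.5
Services: -38.2 + 31.1 - 19.1 + 30.1 = 3.9
Primary income: 9.7 - 25.5 = -15.8
Secondary income: 18.5 - 8.8 + 7.8 - 9.4 - 6.5 = 1.6
Current account = (-143.5) + 3.9 + (-15.8) + 1.6 = -153.8
(Excluded from the current account — financial account: new loans extended by domestic banks to foreign borrowers 60.8, borrowing by resident firms from foreign banks 26.3; capital account: acquisition of foreign patents and trademarks (non-produced assets) 8.7.)

-153.8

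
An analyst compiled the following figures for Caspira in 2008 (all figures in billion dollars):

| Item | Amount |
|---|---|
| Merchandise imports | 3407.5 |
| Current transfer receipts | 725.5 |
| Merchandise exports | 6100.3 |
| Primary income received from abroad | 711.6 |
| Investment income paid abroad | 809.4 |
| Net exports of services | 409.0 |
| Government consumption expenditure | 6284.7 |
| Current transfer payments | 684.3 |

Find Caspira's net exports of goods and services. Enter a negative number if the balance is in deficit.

3101.8

Goods balance = 6100.3 - 3407.5 = 2692.8
Services balance = 409.0
Trade balance (goods + services) = 2692.8 + 409.0 = 3101.8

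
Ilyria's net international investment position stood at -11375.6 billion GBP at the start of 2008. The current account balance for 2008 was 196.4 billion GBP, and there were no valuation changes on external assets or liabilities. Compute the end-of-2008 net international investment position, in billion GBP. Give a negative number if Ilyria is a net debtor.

With no valuation effects, change in NIIP = current account = 196.4
End-of-year NIIP = -11375.6 + 196.4 = -11179.2

-11179.2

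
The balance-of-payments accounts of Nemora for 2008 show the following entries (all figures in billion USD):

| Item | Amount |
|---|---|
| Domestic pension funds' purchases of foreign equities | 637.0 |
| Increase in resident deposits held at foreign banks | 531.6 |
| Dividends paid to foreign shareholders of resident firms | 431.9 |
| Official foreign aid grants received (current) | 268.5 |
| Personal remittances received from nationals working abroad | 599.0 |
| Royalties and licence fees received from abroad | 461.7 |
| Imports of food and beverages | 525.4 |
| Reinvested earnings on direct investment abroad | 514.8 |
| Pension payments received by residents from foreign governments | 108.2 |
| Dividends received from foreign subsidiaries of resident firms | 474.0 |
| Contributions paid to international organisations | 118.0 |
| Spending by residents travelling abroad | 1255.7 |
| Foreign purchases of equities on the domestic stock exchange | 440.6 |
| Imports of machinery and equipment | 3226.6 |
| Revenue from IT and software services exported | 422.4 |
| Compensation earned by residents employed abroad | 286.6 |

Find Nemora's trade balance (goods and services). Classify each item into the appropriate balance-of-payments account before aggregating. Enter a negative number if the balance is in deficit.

-4123.6

Goods: -3226.6 - 525.4 = -3752.0
Services: -1255.7 + 461.7 + 422.4 = -371.6
Trade balance = -3752.0 + (-371.6) = -4123.6
(Excluded from the trade balance — financial account: domestic pension funds' purchases of foreign equities 637.0, increase in resident deposits held at foreign banks 531.6, foreign purchases of equities on the domestic stock exchange 440.6; primary income: dividends paid to foreign shareholders of resident firms 431.9, reinvested earnings on direct investment abroad 514.8, dividends received from foreign subsidiaries of resident firms 474.0, compensation earned by residents employed abroad 286.6; secondary income: official foreign aid grants received (current) 268.5, personal remittances received from nationals working abroad 599.0, pension payments received by residents from foreign governments 108.2, contributions paid to international organisations 118.0.)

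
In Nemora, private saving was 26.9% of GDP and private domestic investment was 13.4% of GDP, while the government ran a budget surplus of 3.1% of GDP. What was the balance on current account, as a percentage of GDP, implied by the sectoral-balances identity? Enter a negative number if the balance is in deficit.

16.6

By the sectoral-balances identity, CA = (S_private - I) + (T - G).
Private balance = 26.9 - 13.4 = 13.5
Government balance (T - G) = 3.1
CA = 13.5 + 3.1 = 16.6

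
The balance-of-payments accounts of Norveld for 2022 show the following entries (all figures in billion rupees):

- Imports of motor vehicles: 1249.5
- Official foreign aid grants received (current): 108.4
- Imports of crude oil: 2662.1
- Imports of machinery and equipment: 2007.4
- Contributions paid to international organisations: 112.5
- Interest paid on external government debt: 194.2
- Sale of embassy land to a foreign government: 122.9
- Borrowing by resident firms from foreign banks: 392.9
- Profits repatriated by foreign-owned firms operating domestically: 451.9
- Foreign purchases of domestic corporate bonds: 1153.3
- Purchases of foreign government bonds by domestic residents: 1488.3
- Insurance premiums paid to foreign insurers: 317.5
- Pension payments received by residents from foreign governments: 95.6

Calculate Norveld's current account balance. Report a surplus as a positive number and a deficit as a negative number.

Goods: -1249.5 - 2662.1 - 2007.4 = -5919.0
Services: -317.5
Primary income: -451.9 - 194.2 = -646.1
Secondary income: -112.5 + 95.6 + 108.4 = 91.5
Current account = (-5919.0) + (-317.5) + (-646.1) + 91.5 = -6791.1
(Excluded from the current account — capital account: sale of embassy land to a foreign government 122.9; financial account: borrowing by resident firms from foreign banks 392.9, foreign purchases of domestic corporate bonds 1153.3, purchases of foreign government bonds by domestic residents 1488.3.)

-6791.1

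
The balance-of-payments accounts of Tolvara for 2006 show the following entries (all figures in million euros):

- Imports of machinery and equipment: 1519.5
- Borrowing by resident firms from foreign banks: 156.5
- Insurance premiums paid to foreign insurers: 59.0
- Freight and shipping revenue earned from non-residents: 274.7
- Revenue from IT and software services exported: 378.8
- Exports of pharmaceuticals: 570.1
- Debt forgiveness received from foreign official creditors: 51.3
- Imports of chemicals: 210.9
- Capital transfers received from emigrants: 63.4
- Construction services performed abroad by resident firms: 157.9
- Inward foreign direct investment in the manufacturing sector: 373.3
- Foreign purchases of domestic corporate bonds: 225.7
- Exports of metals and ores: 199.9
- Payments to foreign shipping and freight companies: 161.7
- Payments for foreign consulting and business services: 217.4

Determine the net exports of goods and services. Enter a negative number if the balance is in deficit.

Goods: -1519.5 + 570.1 - 210.9 + 199.9 = -960.4
Services: -217.4 + 378.8 - 59.0 + 274.7 + 157.9 - 161.7 = 373.3
Trade balance = -960.4 + 373.3 = -587.1
(Excluded from the trade balance — financial account: borrowing by resident firms from foreign banks 156.5, inward foreign direct investment in the manufacturing sector 373.3, foreign purchases of domestic corporate bonds 225.7; capital account: debt forgiveness received from foreign official creditors 51.3, capital transfers received from emigrants 63.4.)

-587.1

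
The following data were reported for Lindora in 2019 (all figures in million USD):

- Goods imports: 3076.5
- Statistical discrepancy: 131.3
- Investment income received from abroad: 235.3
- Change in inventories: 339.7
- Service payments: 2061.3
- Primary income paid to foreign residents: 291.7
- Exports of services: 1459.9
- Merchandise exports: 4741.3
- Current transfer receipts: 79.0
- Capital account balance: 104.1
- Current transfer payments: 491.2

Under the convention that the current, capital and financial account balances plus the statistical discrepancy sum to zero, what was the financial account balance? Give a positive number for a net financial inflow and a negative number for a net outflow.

Goods balance = 4741.3 - 3076.5 = 1664.8
Services balance = 1459.9 - 2061.3 = -601.4
Trade balance (goods + services) = 1664.8 + (-601.4) = 1063.4
Net primary income = 235.3 - 291.7 = -56.4
Net secondary income = 79.0 - 491.2 = -412.2
Current account = 1063.4 + (-56.4) + (-412.2) = 594.8
Financial account = -(594.8 + 104.1 + 131.3) = -830.2

-830.2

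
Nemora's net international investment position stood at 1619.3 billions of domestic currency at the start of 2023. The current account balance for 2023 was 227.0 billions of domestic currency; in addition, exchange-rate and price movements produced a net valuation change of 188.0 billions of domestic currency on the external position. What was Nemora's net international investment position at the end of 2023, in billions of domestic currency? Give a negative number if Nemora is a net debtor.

2034.3

Change in NIIP = current account + net valuation change = 227.0 + 188.0 = 415.0
End-of-year NIIP = 1619.3 + 415.0 = 2034.3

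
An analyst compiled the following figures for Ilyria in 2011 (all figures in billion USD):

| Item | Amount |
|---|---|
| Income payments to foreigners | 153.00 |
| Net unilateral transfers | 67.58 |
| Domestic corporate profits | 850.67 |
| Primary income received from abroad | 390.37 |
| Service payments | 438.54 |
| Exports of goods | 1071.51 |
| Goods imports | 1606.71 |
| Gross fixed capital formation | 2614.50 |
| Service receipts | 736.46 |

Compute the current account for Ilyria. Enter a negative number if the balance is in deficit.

67.67

Goods balance = 1071.51 - 1606.71 = -535.20
Services balance = 736.46 - 438.54 = 297.92
Trade balance (goods + services) = -535.20 + 297.92 = -237.28
Net primary income = 390.37 - 153.00 = 237.37
Net secondary income = 67.58
Current account = -237.28 + 237.37 + 67.58 = 67.67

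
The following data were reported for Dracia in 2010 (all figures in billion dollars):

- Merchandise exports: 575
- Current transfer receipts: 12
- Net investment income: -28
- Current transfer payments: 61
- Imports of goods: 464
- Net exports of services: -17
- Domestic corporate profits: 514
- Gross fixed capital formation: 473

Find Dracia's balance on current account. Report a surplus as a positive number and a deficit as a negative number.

17

Goods balance = 575 - 464 = 111
Services balance = -17
Trade balance (goods + services) = 111 + (-17) = 94
Net primary income = -28
Net secondary income = 12 - 61 = -49
Current account = 94 + (-28) + (-49) = 17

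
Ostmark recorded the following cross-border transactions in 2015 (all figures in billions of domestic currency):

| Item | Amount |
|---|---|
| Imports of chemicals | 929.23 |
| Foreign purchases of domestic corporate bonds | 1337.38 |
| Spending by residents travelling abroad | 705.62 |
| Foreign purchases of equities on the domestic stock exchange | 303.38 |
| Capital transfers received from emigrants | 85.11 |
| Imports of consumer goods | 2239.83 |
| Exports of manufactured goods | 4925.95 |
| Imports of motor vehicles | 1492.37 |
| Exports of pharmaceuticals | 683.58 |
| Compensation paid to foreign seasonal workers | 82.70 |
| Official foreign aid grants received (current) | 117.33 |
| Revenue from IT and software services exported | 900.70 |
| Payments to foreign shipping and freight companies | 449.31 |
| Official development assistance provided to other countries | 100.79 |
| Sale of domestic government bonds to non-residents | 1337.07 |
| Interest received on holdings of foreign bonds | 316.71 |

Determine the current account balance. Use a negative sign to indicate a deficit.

944.42

Goods: -2239.83 - 929.23 - 1492.37 + 683.58 + 4925.95 = 948.10
Services: -705.62 - 449.31 + 900.70 = -254.23
Primary income: 316.71 - 82.70 = 234.01
Secondary income: 117.33 - 100.79 = 16.54
Current account = 948.10 + (-254.23) + 234.01 + 16.54 = 944.42
(Excluded from the current account — financial account: foreign purchases of domestic corporate bonds 1337.38, foreign purchases of equities on the domestic stock exchange 303.38, sale of domestic government bonds to non-residents 1337.07; capital account: capital transfers received from emigrants 85.11.)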